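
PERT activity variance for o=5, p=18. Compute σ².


σ² = ((p - o) / 6)² = (p - o)² / 36
= (18 - 5)² / 36
= 13² / 36
= 169 / 36
= 4.6944


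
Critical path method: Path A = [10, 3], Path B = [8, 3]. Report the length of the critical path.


Path A: 10 + 3 = 13
Path B: 8 + 3 = 11
Critical path = longest = max(13, 11)
= 13 (Path A)


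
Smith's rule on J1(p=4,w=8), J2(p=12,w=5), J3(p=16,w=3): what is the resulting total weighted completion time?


WSPT order (by p/w): J1 → J2 → J3
  J1: C=4, w·C=8×4=32
  J2: C=16, w·C=5×16=80
  J3: C=32, w·C=3×32=96
Σ w·C = 208
= 208


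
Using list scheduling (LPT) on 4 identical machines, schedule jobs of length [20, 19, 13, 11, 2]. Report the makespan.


Jobs (LPT sorted): [20, 19, 13, 11, 2]
Machines: 4
  J=20 → Machine 1 (load: 0+20=20)
  J=19 → Machine 2 (load: 0+19=19)
  J=13 → Machine 3 (load: 0+13=13)
  J=11 → Machine 4 (load: 0+11=11)
  J=2 → Machine 4 (load: 11+2=13)
Machine loads: [20, 19, 13, 13]
Makespan = max = 20 time units


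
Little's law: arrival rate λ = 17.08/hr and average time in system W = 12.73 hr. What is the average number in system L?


Little's law: L = λ × W
= 17.08 × 12.73
= 217.43


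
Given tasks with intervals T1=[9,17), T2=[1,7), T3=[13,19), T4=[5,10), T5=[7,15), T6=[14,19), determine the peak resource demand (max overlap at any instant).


Check each time point for overlaps:
  t=14: 4 tasks active (T1, T3, T5, T6)
Max concurrent = 4


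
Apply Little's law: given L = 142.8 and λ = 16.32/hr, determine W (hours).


Little's law: L = λW → W = L / λ
= 142.8 / 16.32
= 8.75 hours


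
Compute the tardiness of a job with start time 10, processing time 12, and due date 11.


Completion = start + processing = 10 + 12 = 22
Tardiness = max(0, C - d) = max(0, 22 - 11)
= max(0, 11)
= 11


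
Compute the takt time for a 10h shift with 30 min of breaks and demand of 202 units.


Available = 10×60 - 30 = 570 min
Takt time = 570 / 202
= 2.82 min/unit


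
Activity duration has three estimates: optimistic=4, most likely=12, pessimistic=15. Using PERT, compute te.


te = (o + 4m + p) / 6
= (4 + 4×12 + 15) / 6
= (4 + 48 + 15) / 6
= 67 / 6
= 11.17


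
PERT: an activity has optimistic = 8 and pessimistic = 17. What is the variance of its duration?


σ² = ((p - o) / 6)² = (p - o)² / 36
= (17 - 8)² / 36
= 9² / 36
= 81 / 36
= 2.2500


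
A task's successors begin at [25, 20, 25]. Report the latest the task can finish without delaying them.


LF = min of all successor start times
Successors start at: [25, 20, 25]
LF = min(25, 20, 25)
= 20


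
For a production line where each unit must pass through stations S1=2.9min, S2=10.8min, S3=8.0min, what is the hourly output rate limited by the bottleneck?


Bottleneck = longest station time
Station times: [2.9, 10.8, 8.0]
Max = 10.8 min
Rate = 60 / 10.8
= 5.56 units/hour (bottleneck: 10.8min)


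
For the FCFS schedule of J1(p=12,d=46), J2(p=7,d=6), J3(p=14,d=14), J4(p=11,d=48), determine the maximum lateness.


Lateness per job (L = C - d):
  J1: C=12, d=46, L=-34
  J2: C=19, d=6, L=13
  J3: C=33, d=14, L=19
  J4: C=44, d=48, L=-4
Lmax = max(-34, 13, 19, -4)
= 19


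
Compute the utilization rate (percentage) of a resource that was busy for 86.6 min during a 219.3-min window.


Utilization = busy / total × 100
= 86.6 / 219.3 × 100
= 39.5%


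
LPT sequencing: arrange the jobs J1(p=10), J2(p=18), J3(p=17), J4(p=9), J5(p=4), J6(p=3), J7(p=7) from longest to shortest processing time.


LPT: sort by longest processing time first
  J2: p=18
  J3: p=17
  J1: p=10
  J4: p=9
  J7: p=7
  J5: p=4
  J6: p=3
Order: J2 → J3 → J1 → J4 → J7 → J5 → J6


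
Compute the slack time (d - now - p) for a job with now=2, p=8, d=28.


Slack = due - current_time - processing
= 28 - 2 - 8
= 18


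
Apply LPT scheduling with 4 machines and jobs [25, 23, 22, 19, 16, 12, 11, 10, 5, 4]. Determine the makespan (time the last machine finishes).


Jobs (LPT sorted): [25, 23, 22, 19, 16, 12, 11, 10, 5, 4]
Machines: 4
  J=25 → Machine 1 (load: 0+25=25)
  J=23 → Machine 2 (load: 0+23=23)
  J=22 → Machine 3 (load: 0+22=22)
  J=19 → Machine 4 (load: 0+19=19)
  J=16 → Machine 4 (load: 19+16=35)
  J=12 → Machine 3 (load: 22+12=34)
  J=11 → Machine 2 (load: 23+11=34)
  J=10 → Machine 1 (load: 25+10=35)
  J=5 → Machine 2 (load: 34+5=39)
  J=4 → Machine 3 (load: 34+4=38)
Machine loads: [35, 39, 38, 35]
Makespan = max = 39 time units


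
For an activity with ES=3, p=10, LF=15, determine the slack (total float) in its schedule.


EF = ES + duration = 3 + 10 = 13
LS = LF - duration = 15 - 10 = 5
Total Float = LF - EF = 15 - 13
(or LS - ES = 5 - 3)
= 2


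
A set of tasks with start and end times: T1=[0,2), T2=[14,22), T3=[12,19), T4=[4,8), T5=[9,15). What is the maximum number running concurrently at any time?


Check each time point for overlaps:
  t=14: 3 tasks active (T2, T3, T5)
Max concurrent = 3


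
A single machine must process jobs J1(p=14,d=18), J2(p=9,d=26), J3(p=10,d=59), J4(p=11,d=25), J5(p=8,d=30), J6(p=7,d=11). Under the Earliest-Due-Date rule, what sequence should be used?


EDD: sort by earliest due date
  J6: d=11, p=7
  J1: d=18, p=14
  J4: d=25, p=11
  J2: d=26, p=9
  J5: d=30, p=8
  J3: d=59, p=10
Order: J6 → J1 → J4 → J2 → J5 → J3


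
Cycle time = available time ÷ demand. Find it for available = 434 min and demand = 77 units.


Cycle time = available time / demand
= 434 / 77
= 5.64 min/unit


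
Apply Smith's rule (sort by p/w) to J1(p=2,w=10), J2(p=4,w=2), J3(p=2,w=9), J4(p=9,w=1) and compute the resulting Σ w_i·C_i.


WSPT order (by p/w): J1 → J3 → J2 → J4
  J1: C=2, w·C=10×2=20
  J3: C=4, w·C=9×4=36
  J2: C=8, w·C=2×8=16
  J4: C=17, w·C=1×17=17
Σ w·C = 89
= 89


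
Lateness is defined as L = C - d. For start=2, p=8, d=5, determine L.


Completion = 2 + 8 = 10
Lateness = C - d = 10 - 5
= 5


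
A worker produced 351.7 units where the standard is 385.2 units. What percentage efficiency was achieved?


Efficiency = (actual / standard) × 100
= (351.7 / 385.2) × 100
= 91.3%


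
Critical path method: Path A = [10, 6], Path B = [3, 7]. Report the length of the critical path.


Path A: 10 + 6 = 16
Path B: 3 + 7 = 10
Critical path = longest = max(16, 10)
= 16 (Path A)


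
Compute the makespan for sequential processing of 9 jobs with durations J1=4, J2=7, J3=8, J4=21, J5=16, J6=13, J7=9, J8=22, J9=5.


Sequential makespan: sum all processing times
= 4 + 7 + 8 + 21 + 16 + 13 + 9 + 22 + 5
= 105 time units


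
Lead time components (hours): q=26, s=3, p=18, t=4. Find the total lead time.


Lead time = queue + setup + processing + transit
= 26 + 3 + 18 + 4
= 51 hours


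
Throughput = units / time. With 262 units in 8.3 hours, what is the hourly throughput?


Throughput = units / time
= 262 / 8.3
= 31.6 units/hour


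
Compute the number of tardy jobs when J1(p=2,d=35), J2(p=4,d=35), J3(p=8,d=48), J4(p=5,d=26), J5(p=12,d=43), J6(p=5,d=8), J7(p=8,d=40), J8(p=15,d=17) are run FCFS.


Completion vs due date:
  J1: C=2, d=35 → on time
  J2: C=6, d=35 → on time
  J3: C=14, d=48 → on time
  J4: C=19, d=26 → on time
  J5: C=31, d=43 → on time
  J6: C=36, d=8 → TARDY
  J7: C=44, d=40 → TARDY
  J8: C=59, d=17 → TARDY
Tardy jobs: J6, J7, J8
Count = 3


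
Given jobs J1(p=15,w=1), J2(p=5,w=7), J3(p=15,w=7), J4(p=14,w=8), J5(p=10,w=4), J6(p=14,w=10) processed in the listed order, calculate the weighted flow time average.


Completion times:
  J1: C=15, w×C=1×15=15
  J2: C=20, w×C=7×20=140
  J3: C=35, w×C=7×35=245
  J4: C=49, w×C=8×49=392
  J5: C=59, w×C=4×59=236
  J6: C=73, w×C=10×73=730
Sum w×C = 1758
Sum w = 37
Weighted avg = 1758/37
= 47.51


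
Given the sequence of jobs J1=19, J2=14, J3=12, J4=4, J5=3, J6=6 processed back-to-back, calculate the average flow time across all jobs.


Completion times:
  J1: completes at 19
  J2: completes at 33
  J3: completes at 45
  J4: completes at 49
  J5: completes at 52
  J6: completes at 58
Sum = 256
Average = 256/6
= 42.67


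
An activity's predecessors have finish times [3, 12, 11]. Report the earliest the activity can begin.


ES = max of all predecessor completion times
Predecessors: [3, 12, 11]
ES = max(3, 12, 11)
= 12


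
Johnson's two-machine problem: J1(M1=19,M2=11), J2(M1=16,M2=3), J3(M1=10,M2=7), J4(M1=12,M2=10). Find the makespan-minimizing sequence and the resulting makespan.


Johnson's rule:
Group 1 (M1≤M2, sort by M1): []
Group 2 (M1>M2, sort desc M2): ['J1', 'J4', 'J3', 'J2']
Sequence: J1 → J4 → J3 → J2
Makespan calculation:
  J1: M1 done=19, M2 done=30
  J4: M1 done=31, M2 done=41
  J3: M1 done=41, M2 done=48
  J2: M1 done=57, M2 done=60
= Sequence: J1 → J4 → J3 → J2, Makespan: 60


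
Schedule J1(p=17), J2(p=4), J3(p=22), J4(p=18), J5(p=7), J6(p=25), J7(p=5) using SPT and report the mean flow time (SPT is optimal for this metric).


SPT order: J2 → J7 → J5 → J1 → J4 → J3 → J6
Completion times:
  J2: C=4
  J7: C=9
  J5: C=16
  J1: C=33
  J4: C=51
  J3: C=73
  J6: C=98
Sum = 284, n = 7
Mean flow = 284/7
= 40.57


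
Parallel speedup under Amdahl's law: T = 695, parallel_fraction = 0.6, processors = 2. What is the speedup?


Amdahl's law: T_p = T × ((1-p) + p/N)
= 695 × ((1-0.6) + 0.6/2)
= 695 × (0.40 + 0.3000)
= 695 × 0.7000
= 486.50
Speedup = 695/486.50
= 1.43×


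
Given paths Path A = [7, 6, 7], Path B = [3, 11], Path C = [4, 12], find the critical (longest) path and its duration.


Path A: 7 + 6 + 7 = 20
Path B: 3 + 11 = 14
Path C: 4 + 12 = 16
Critical path = longest = max(20, 14, 16)
= 20 (Path A)


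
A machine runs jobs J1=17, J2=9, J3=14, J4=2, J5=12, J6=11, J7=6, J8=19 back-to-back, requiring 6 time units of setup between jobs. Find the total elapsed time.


Makespan = Σ processing + (n-1) × setup
= (17 + 9 + 14 + 2 + 12 + 11 + 6 + 19) + (8-1)×6
= 90 + 42
= 132 time units


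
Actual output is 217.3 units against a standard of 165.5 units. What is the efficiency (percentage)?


Efficiency = (actual / standard) × 100
= (217.3 / 165.5) × 100
= 131.3%


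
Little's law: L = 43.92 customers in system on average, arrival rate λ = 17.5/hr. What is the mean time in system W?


Little's law: L = λW → W = L / λ
= 43.92 / 17.5
= 2.51 hours


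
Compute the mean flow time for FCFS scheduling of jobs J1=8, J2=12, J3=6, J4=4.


Completion times:
  J1: completes at 8
  J2: completes at 20
  J3: completes at 26
  J4: completes at 30
Sum = 84
Average = 84/4
= 21.00


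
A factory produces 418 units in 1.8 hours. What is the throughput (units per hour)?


Throughput = units / time
= 418 / 1.8
= 232.2 units/hour


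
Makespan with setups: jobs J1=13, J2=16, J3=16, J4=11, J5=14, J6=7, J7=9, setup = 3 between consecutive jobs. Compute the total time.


Makespan = Σ processing + (n-1) × setup
= (13 + 16 + 16 + 11 + 14 + 7 + 9) + (7-1)×3
= 86 + 18
= 104 time units


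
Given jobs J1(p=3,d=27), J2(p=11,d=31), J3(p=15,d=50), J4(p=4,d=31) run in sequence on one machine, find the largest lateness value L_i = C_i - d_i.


Lateness per job (L = C - d):
  J1: C=3, d=27, L=-24
  J2: C=14, d=31, L=-17
  J3: C=29, d=50, L=-21
  J4: C=33, d=31, L=2
Lmax = max(-24, -17, -21, 2)
= 2


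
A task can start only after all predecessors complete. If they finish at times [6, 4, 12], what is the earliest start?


ES = max of all predecessor completion times
Predecessors: [6, 4, 12]
ES = max(6, 4, 12)
= 12


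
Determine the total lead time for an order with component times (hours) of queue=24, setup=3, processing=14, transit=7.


Lead time = queue + setup + processing + transit
= 24 + 3 + 14 + 7
= 48 hours


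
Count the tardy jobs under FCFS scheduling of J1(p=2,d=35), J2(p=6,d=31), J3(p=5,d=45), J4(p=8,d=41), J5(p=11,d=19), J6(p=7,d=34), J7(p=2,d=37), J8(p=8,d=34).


Completion vs due date:
  J1: C=2, d=35 → on time
  J2: C=8, d=31 → on time
  J3: C=13, d=45 → on time
  J4: C=21, d=41 → on time
  J5: C=32, d=19 → TARDY
  J6: C=39, d=34 → TARDY
  J7: C=41, d=37 → TARDY
  J8: C=49, d=34 → TARDY
Tardy jobs: J5, J6, J7, J8
Count = 4


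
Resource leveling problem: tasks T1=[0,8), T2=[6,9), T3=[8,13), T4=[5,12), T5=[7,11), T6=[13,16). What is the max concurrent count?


Check each time point for overlaps:
  t=7: 4 tasks active (T1, T2, T4, T5)
Max concurrent = 4


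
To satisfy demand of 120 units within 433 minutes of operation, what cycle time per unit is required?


Cycle time = available time / demand
= 433 / 120
= 3.61 min/unit


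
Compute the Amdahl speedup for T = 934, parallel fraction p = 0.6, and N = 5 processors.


Amdahl's law: T_p = T × ((1-p) + p/N)
= 934 × ((1-0.6) + 0.6/5)
= 934 × (0.40 + 0.1200)
= 934 × 0.5200
= 485.68
Speedup = 934/485.68
= 1.92×


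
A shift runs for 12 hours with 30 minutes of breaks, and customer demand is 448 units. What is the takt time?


Available = 12×60 - 30 = 690 min
Takt time = 690 / 448
= 1.54 min/unit


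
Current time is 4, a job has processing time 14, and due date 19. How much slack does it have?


Slack = due - current_time - processing
= 19 - 4 - 14
= 1


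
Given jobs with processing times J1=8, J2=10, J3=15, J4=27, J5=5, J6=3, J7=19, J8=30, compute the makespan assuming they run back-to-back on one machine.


Sequential makespan: sum all processing times
= 8 + 10 + 15 + 27 + 5 + 3 + 19 + 30
= 117 time units


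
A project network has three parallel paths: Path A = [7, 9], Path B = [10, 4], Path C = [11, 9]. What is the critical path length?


Path A: 7 + 9 = 16
Path B: 10 + 4 = 14
Path C: 11 + 9 = 20
Critical path = longest = max(16, 14, 20)
= 20 (Path C)


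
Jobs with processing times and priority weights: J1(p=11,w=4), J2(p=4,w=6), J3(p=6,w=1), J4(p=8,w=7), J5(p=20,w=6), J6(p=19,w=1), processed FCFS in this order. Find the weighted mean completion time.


Completion times:
  J1: C=11, w×C=4×11=44
  J2: C=15, w×C=6×15=90
  J3: C=21, w×C=1×21=21
  J4: C=29, w×C=7×29=203
  J5: C=49, w×C=6×49=294
  J6: C=68, w×C=1×68=68
Sum w×C = 720
Sum w = 25
Weighted avg = 720/25
= 28.80


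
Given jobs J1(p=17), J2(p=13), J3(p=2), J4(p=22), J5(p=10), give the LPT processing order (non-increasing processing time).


LPT: sort by longest processing time first
  J4: p=22
  J1: p=17
  J2: p=13
  J5: p=10
  J3: p=2
Order: J4 → J1 → J2 → J5 → J3


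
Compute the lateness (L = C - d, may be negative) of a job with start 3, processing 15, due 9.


Completion = 3 + 15 = 18
Lateness = C - d = 18 - 9
= 9


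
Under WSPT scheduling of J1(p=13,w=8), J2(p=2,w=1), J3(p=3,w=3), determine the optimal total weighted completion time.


WSPT order (by p/w): J3 → J1 → J2
  J3: C=3, w·C=3×3=9
  J1: C=16, w·C=8×16=128
  J2: C=18, w·C=1×18=18
Σ w·C = 155
= 155


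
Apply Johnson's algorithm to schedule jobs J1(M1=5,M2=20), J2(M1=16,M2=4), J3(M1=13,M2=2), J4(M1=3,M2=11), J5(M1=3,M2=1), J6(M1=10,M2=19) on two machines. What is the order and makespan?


Johnson's rule:
Group 1 (M1≤M2, sort by M1): ['J4', 'J1', 'J6']
Group 2 (M1>M2, sort desc M2): ['J2', 'J3', 'J5']
Sequence: J4 → J1 → J6 → J2 → J3 → J5
Makespan calculation:
  J4: M1 done=3, M2 done=14
  J1: M1 done=8, M2 done=34
  J6: M1 done=18, M2 done=53
  J2: M1 done=34, M2 done=57
  J3: M1 done=47, M2 done=59
  J5: M1 done=50, M2 done=60
= Sequence: J4 → J1 → J6 → J2 → J3 → J5, Makespan: 60


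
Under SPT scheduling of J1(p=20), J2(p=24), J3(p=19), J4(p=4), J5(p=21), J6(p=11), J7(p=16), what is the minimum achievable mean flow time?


SPT order: J4 → J6 → J7 → J3 → J1 → J5 → J2
Completion times:
  J4: C=4
  J6: C=15
  J7: C=31
  J3: C=50
  J1: C=70
  J5: C=91
  J2: C=115
Sum = 376, n = 7
Mean flow = 376/7
= 53.71


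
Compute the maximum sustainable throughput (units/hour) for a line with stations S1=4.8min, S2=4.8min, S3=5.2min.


Bottleneck = longest station time
Station times: [4.8, 4.8, 5.2]
Max = 5.2 min
Rate = 60 / 5.2
= 11.54 units/hour (bottleneck: 5.2min)


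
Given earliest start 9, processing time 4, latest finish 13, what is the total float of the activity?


EF = ES + duration = 9 + 4 = 13
LS = LF - duration = 13 - 4 = 9
Total Float = LF - EF = 13 - 13
(or LS - ES = 9 - 9)
= 0


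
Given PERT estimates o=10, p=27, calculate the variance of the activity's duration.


σ² = ((p - o) / 6)² = (p - o)² / 36
= (27 - 10)² / 36
= 17² / 36
= 289 / 36
= 8.0278


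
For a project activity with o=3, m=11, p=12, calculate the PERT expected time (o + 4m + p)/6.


te = (o + 4m + p) / 6
= (3 + 4×11 + 12) / 6
= (3 + 44 + 12) / 6
= 59 / 6
= 9.83


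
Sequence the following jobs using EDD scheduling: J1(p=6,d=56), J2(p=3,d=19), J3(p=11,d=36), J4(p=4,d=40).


EDD: sort by earliest due date
  J2: d=19, p=3
  J3: d=36, p=11
  J4: d=40, p=4
  J1: d=56, p=6
Order: J2 → J3 → J4 → J1


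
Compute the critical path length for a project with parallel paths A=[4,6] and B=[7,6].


Path A: 4 + 6 = 10
Path B: 7 + 6 = 13
Critical path = longest = max(10, 13)
= 13 (Path B)


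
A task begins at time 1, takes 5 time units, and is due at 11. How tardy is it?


Completion = start + processing = 1 + 5 = 6
Tardiness = max(0, C - d) = max(0, 6 - 11)
= max(0, -5)
= 0


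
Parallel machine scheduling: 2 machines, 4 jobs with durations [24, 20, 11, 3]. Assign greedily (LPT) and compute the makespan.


Jobs (LPT sorted): [24, 20, 11, 3]
Machines: 2
  J=24 → Machine 1 (load: 0+24=24)
  J=20 → Machine 2 (load: 0+20=20)
  J=11 → Machine 2 (load: 20+11=31)
  J=3 → Machine 1 (load: 24+3=27)
Machine loads: [27, 31]
Makespan = max = 31 time units


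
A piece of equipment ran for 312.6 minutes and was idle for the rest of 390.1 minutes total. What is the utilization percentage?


Utilization = busy / total × 100
= 312.6 / 390.1 × 100
= 80.1%


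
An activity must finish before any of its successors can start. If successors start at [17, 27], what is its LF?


LF = min of all successor start times
Successors start at: [17, 27]
LF = min(17, 27)
= 17


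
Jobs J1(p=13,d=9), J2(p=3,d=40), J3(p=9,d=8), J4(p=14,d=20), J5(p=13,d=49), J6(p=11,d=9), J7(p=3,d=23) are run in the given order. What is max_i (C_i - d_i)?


Lateness per job (L = C - d):
  J1: C=13, d=9, L=4
  J2: C=16, d=40, L=-24
  J3: C=25, d=8, L=17
  J4: C=39, d=20, L=19
  J5: C=52, d=49, L=3
  J6: C=63, d=9, L=54
  J7: C=66, d=23, L=43
Lmax = max(4, -24, 17, 19, 3, 54, 43)
= 54


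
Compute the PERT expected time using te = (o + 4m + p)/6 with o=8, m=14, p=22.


te = (o + 4m + p) / 6
= (8 + 4×14 + 22) / 6
= (8 + 56 + 22) / 6
= 86 / 6
= 14.33


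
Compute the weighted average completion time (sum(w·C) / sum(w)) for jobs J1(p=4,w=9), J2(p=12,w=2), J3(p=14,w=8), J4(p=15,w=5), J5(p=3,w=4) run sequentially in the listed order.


Completion times:
  J1: C=4, w×C=9×4=36
  J2: C=16, w×C=2×16=32
  J3: C=30, w×C=8×30=240
  J4: C=45, w×C=5×45=225
  J5: C=48, w×C=4×48=192
Sum w×C = 725
Sum w = 28
Weighted avg = 725/28
= 25.89


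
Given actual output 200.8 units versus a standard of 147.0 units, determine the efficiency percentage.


Efficiency = (actual / standard) × 100
= (200.8 / 147.0) × 100
= 136.6%


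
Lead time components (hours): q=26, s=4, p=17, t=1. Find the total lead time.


Lead time = queue + setup + processing + transit
= 26 + 4 + 17 + 1
= 48 hours


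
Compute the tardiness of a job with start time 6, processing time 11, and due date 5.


Completion = start + processing = 6 + 11 = 17
Tardiness = max(0, C - d) = max(0, 17 - 5)
= max(0, 12)
= 12


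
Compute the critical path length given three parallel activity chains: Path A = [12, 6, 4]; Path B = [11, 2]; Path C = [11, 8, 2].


Path A: 12 + 6 + 4 = 22
Path B: 11 + 2 = 13
Path C: 11 + 8 + 2 = 21
Critical path = longest = max(22, 13, 21)
= 22 (Path A)


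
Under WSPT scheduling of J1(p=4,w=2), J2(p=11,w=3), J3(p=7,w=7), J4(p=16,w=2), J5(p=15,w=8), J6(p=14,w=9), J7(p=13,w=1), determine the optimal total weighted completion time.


WSPT order (by p/w): J3 → J6 → J5 → J1 → J2 → J4 → J7
  J3: C=7, w·C=7×7=49
  J6: C=21, w·C=9×21=189
  J5: C=36, w·C=8×36=288
  J1: C=40, w·C=2×40=80
  J2: C=51, w·C=3×51=153
  J4: C=67, w·C=2×67=134
  J7: C=80, w·C=1×80=80
Σ w·C = 973
= 973


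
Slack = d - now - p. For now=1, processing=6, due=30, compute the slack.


Slack = due - current_time - processing
= 30 - 1 - 6
= 23


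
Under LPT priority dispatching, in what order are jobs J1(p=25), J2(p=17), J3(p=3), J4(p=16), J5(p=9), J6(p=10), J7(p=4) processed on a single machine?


LPT: sort by longest processing time first
  J1: p=25
  J2: p=17
  J4: p=16
  J6: p=10
  J5: p=9
  J7: p=4
  J3: p=3
Order: J1 → J2 → J4 → J6 → J5 → J7 → J3


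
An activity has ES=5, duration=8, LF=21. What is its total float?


EF = ES + duration = 5 + 8 = 13
LS = LF - duration = 21 - 8 = 13
Total Float = LF - EF = 21 - 13
(or LS - ES = 13 - 5)
= 8


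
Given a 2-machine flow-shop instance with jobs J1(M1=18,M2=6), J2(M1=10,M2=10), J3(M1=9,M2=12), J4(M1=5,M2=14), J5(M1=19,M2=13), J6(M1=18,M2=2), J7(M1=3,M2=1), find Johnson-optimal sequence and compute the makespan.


Johnson's rule:
Group 1 (M1≤M2, sort by M1): ['J4', 'J3', 'J2']
Group 2 (M1>M2, sort desc M2): ['J5', 'J1', 'J6', 'J7']
Sequence: J4 → J3 → J2 → J5 → J1 → J6 → J7
Makespan calculation:
  J4: M1 done=5, M2 done=19
  J3: M1 done=14, M2 done=31
  J2: M1 done=24, M2 done=41
  J5: M1 done=43, M2 done=56
  J1: M1 done=61, M2 done=67
  J6: M1 done=79, M2 done=81
  J7: M1 done=82, M2 done=83
= Sequence: J4 → J3 → J2 → J5 → J1 → J6 → J7, Makespan: 83


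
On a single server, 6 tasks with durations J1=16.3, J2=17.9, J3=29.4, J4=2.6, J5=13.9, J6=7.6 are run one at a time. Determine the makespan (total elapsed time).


Sequential makespan: sum all processing times
= 16.3 + 17.9 + 29.4 + 2.6 + 13.9 + 7.6
= 87.7 time units


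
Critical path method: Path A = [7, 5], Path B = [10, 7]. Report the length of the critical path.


Path A: 7 + 5 = 12
Path B: 10 + 7 = 17
Critical path = longest = max(12, 17)
= 17 (Path B)


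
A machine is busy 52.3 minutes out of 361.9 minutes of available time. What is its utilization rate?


Utilization = busy / total × 100
= 52.3 / 361.9 × 100
= 14.5%


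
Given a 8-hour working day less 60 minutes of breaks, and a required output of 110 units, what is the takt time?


Available = 8×60 - 60 = 420 min
Takt time = 420 / 110
= 3.82 min/unit


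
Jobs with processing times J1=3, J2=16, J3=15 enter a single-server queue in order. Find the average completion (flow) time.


Completion times:
  J1: completes at 3
  J2: completes at 19
  J3: completes at 34
Sum = 56
Average = 56/3
= 18.67


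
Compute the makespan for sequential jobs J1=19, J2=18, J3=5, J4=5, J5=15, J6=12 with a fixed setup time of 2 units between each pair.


Makespan = Σ processing + (n-1) × setup
= (19 + 18 + 5 + 5 + 15 + 12) + (6-1)×2
= 74 + 10
= 84 time units


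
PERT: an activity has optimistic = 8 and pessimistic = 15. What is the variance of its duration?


σ² = ((p - o) / 6)² = (p - o)² / 36
= (15 - 8)² / 36
= 7² / 36
= 49 / 36
= 1.3611


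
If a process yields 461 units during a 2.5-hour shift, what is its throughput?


Throughput = units / time
= 461 / 2.5
= 184.4 units/hour


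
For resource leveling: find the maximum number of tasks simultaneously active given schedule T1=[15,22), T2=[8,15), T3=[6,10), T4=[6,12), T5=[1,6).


Check each time point for overlaps:
  t=8: 3 tasks active (T2, T3, T4)
Max concurrent = 3


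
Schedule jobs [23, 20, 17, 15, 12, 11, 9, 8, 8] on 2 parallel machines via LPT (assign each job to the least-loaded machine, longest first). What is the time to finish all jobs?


Jobs (LPT sorted): [23, 20, 17, 15, 12, 11, 9, 8, 8]
Machines: 2
  J=23 → Machine 1 (load: 0+23=23)
  J=20 → Machine 2 (load: 0+20=20)
  J=17 → Machine 2 (load: 20+17=37)
  J=15 → Machine 1 (load: 23+15=38)
  J=12 → Machine 2 (load: 37+12=49)
  J=11 → Machine 1 (load: 38+11=49)
  J=9 → Machine 1 (load: 49+9=58)
  J=8 → Machine 2 (load: 49+8=57)
  J=8 → Machine 2 (load: 57+8=65)
Machine loads: [58, 65]
Makespan = max = 65 time units


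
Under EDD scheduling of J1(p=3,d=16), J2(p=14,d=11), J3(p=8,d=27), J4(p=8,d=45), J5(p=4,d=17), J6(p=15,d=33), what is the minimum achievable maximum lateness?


EDD order: J2 → J1 → J5 → J3 → J6 → J4
Completion and lateness:
  J2: C=14, d=11, L=14-11=3
  J1: C=17, d=16, L=17-16=1
  J5: C=21, d=17, L=21-17=4
  J3: C=29, d=27, L=29-27=2
  J6: C=44, d=33, L=44-33=11
  J4: C=52, d=45, L=52-45=7
Lmax = max(3, 1, 4, 2, 11, 7)
= 11


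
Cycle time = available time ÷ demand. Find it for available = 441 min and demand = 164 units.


Cycle time = available time / demand
= 441 / 164
= 2.69 min/unit


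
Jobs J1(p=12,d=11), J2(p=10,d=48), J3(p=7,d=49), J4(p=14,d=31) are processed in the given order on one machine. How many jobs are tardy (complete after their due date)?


Completion vs due date:
  J1: C=12, d=11 → TARDY
  J2: C=22, d=48 → on time
  J3: C=29, d=49 → on time
  J4: C=43, d=31 → TARDY
Tardy jobs: J1, J4
Count = 2


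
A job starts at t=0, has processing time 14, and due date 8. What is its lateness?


Completion = 0 + 14 = 14
Lateness = C - d = 14 - 8
= 6


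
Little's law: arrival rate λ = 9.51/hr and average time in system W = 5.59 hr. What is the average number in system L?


Little's law: L = λ × W
= 9.51 × 5.59
= 53.16


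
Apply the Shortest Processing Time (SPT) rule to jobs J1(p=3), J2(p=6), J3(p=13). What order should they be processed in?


SPT: sort by shortest processing time
  J1: p=3
  J2: p=6
  J3: p=13
Order: J1 → J2 → J3


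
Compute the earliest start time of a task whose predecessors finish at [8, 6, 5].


ES = max of all predecessor completion times
Predecessors: [8, 6, 5]
ES = max(8, 6, 5)
= 8


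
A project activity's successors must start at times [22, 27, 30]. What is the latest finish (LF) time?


LF = min of all successor start times
Successors start at: [22, 27, 30]
LF = min(22, 27, 30)
= 22


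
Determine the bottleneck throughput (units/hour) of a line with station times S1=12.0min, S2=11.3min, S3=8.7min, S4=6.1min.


Bottleneck = longest station time
Station times: [12.0, 11.3, 8.7, 6.1]
Max = 12.0 min
Rate = 60 / 12.0
= 5.00 units/hour (bottleneck: 12.0min)


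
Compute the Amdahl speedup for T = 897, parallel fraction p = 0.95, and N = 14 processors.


Amdahl's law: T_p = T × ((1-p) + p/N)
= 897 × ((1-0.95) + 0.95/14)
= 897 × (0.05 + 0.0679)
= 897 × 0.1179
= 105.72
Speedup = 897/105.72
= 8.48×


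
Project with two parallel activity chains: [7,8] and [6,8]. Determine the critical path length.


Path A: 7 + 8 = 15
Path B: 6 + 8 = 14
Critical path = longest = max(15, 14)
= 15 (Path A)


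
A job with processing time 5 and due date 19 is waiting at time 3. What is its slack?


Slack = due - current_time - processing
= 19 - 3 - 5
= 11


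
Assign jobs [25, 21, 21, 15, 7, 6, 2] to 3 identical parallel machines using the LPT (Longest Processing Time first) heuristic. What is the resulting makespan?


Jobs (LPT sorted): [25, 21, 21, 15, 7, 6, 2]
Machines: 3
  J=25 → Machine 1 (load: 0+25=25)
  J=21 → Machine 2 (load: 0+21=21)
  J=21 → Machine 3 (load: 0+21=21)
  J=15 → Machine 2 (load: 21+15=36)
  J=7 → Machine 3 (load: 21+7=28)
  J=6 → Machine 1 (load: 25+6=31)
  J=2 → Machine 3 (load: 28+2=30)
Machine loads: [31, 36, 30]
Makespan = max = 36 time units


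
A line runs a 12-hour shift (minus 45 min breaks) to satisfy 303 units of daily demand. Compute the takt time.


Available = 12×60 - 45 = 675 min
Takt time = 675 / 303
= 2.23 min/unit


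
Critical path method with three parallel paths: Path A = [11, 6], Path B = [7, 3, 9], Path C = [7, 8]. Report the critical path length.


Path A: 11 + 6 = 17
Path B: 7 + 3 + 9 = 19
Path C: 7 + 8 = 15
Critical path = longest = max(17, 19, 15)
= 19 (Path B)


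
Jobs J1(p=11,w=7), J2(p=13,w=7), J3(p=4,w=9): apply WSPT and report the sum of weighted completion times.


WSPT order (by p/w): J3 → J1 → J2
  J3: C=4, w·C=9×4=36
  J1: C=15, w·C=7×15=105
  J2: C=28, w·C=7×28=196
Σ w·C = 337
= 337


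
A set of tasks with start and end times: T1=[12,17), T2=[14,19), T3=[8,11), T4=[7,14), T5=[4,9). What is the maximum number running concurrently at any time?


Check each time point for overlaps:
  t=8: 3 tasks active (T3, T4, T5)
Max concurrent = 3


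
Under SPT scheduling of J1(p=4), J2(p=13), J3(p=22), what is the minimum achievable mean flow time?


SPT order: J1 → J2 → J3
Completion times:
  J1: C=4
  J2: C=17
  J3: C=39
Sum = 60, n = 3
Mean flow = 60/3
= 20.00


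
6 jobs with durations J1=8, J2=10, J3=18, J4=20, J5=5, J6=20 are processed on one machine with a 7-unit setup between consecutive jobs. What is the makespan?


Makespan = Σ processing + (n-1) × setup
= (8 + 10 + 18 + 20 + 5 + 20) + (6-1)×7
= 81 + 35
= 116 time units


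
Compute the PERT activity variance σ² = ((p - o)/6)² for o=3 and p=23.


σ² = ((p - o) / 6)² = (p - o)² / 36
= (23 - 3)² / 36
= 20² / 36
= 400 / 36
= 11.1111


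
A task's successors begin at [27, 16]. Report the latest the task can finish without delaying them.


LF = min of all successor start times
Successors start at: [27, 16]
LF = min(27, 16)
= 16


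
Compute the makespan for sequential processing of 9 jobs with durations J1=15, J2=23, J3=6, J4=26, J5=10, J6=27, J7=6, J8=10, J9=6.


Sequential makespan: sum all processing times
= 15 + 23 + 6 + 26 + 10 + 27 + 6 + 10 + 6
= 129 time units


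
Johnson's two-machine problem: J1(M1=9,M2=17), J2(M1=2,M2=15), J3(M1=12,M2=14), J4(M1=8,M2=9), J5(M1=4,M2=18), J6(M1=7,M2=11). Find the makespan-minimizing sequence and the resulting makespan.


Johnson's rule:
Group 1 (M1≤M2, sort by M1): ['J2', 'J5', 'J6', 'J4', 'J1', 'J3']
Group 2 (M1>M2, sort desc M2): []
Sequence: J2 → J5 → J6 → J4 → J1 → J3
Makespan calculation:
  J2: M1 done=2, M2 done=17
  J5: M1 done=6, M2 done=35
  J6: M1 done=13, M2 done=46
  J4: M1 done=21, M2 done=55
  J1: M1 done=30, M2 done=72
  J3: M1 done=42, M2 done=86
= Sequence: J2 → J5 → J6 → J4 → J1 → J3, Makespan: 86


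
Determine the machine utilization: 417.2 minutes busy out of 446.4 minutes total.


Utilization = busy / total × 100
= 417.2 / 446.4 × 100
= 93.5%


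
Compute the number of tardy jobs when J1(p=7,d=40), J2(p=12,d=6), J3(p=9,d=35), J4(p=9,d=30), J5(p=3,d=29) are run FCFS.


Completion vs due date:
  J1: C=7, d=40 → on time
  J2: C=19, d=6 → TARDY
  J3: C=28, d=35 → on time
  J4: C=37, d=30 → TARDY
  J5: C=40, d=29 → TARDY
Tardy jobs: J2, J4, J5
Count = 3


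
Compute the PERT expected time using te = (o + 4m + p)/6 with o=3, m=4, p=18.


te = (o + 4m + p) / 6
= (3 + 4×4 + 18) / 6
= (3 + 16 + 18) / 6
= 37 / 6
= 6.17


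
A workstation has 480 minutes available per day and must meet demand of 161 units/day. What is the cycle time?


Cycle time = available time / demand
= 480 / 161
= 2.98 min/unit


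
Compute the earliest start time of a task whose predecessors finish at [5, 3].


ES = max of all predecessor completion times
Predecessors: [5, 3]
ES = max(5, 3)
= 5


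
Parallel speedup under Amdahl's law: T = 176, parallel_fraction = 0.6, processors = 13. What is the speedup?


Amdahl's law: T_p = T × ((1-p) + p/N)
= 176 × ((1-0.6) + 0.6/13)
= 176 × (0.40 + 0.0462)
= 176 × 0.4462
= 78.52
Speedup = 176/78.52
= 2.24×


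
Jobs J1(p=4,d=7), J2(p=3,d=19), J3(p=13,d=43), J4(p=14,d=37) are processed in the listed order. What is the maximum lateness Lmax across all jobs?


Lateness per job (L = C - d):
  J1: C=4, d=7, L=-3
  J2: C=7, d=19, L=-12
  J3: C=20, d=43, L=-23
  J4: C=34, d=37, L=-3
Lmax = max(-3, -12, -23, -3)
= -3


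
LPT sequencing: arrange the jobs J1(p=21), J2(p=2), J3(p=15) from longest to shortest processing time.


LPT: sort by longest processing time first
  J1: p=21
  J3: p=15
  J2: p=2
Order: J1 → J3 → J2


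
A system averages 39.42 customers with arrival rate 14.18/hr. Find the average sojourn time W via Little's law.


Little's law: L = λW → W = L / λ
= 39.42 / 14.18
= 2.78 hours


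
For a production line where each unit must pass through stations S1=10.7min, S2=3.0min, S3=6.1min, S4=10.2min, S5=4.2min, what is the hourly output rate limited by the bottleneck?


Bottleneck = longest station time
Station times: [10.7, 3.0, 6.1, 10.2, 4.2]
Max = 10.7 min
Rate = 60 / 10.7
= 5.61 units/hour (bottleneck: 10.7min)


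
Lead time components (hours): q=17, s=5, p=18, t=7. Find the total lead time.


Lead time = queue + setup + processing + transit
= 17 + 5 + 18 + 7
= 47 hours


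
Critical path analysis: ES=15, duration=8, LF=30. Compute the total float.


EF = ES + duration = 15 + 8 = 23
LS = LF - duration = 30 - 8 = 22
Total Float = LF - EF = 30 - 23
(or LS - ES = 22 - 15)
= 7


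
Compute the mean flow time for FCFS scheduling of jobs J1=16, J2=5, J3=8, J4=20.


Completion times:
  J1: completes at 16
  J2: completes at 21
  J3: completes at 29
  J4: completes at 49
Sum = 115
Average = 115/4
= 28.75


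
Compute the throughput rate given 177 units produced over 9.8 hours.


Throughput = units / time
= 177 / 9.8
= 18.1 units/hour


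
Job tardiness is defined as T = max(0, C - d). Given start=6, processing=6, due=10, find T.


Completion = start + processing = 6 + 6 = 12
Tardiness = max(0, C - d) = max(0, 12 - 10)
= max(0, 2)
= 2


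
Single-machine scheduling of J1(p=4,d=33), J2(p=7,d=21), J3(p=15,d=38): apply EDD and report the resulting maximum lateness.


EDD order: J2 → J1 → J3
Completion and lateness:
  J2: C=7, d=21, L=7-21=-14
  J1: C=11, d=33, L=11-33=-22
  J3: C=26, d=38, L=26-38=-12
Lmax = max(-14, -22, -12)
= -12


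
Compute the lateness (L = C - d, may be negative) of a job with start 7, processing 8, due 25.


Completion = 7 + 8 = 15
Lateness = C - d = 15 - 25
= -10


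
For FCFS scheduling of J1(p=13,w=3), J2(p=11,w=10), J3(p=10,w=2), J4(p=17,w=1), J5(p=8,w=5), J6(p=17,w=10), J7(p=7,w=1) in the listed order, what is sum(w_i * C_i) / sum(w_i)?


Completion times:
  J1: C=13, w×C=3×13=39
  J2: C=24, w×C=10×24=240
  J3: C=34, w×C=2×34=68
  J4: C=51, w×C=1×51=51
  J5: C=59, w×C=5×59=295
  J6: C=76, w×C=10×76=760
  J7: C=83, w×C=1×83=83
Sum w×C = 1536
Sum w = 32
Weighted avg = 1536/32
= 48.00


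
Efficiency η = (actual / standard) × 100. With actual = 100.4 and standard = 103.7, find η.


Efficiency = (actual / standard) × 100
= (100.4 / 103.7) × 100
= 96.8%


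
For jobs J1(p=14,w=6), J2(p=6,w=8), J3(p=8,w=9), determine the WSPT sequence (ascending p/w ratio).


WSPT (Smith's rule): sort by p/w ascending
  J2: p/w = 6/8 = 0.750
  J3: p/w = 8/9 = 0.889
  J1: p/w = 14/6 = 2.333
Order: J2 → J3 → J1


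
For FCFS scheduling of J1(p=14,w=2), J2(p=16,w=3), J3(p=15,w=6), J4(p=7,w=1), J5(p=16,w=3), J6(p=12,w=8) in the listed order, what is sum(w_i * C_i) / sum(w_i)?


Completion times:
  J1: C=14, w×C=2×14=28
  J2: C=30, w×C=3×30=90
  J3: C=45, w×C=6×45=270
  J4: C=52, w×C=1×52=52
  J5: C=68, w×C=3×68=204
  J6: C=80, w×C=8×80=640
Sum w×C = 1284
Sum w = 23
Weighted avg = 1284/23
= 55.83


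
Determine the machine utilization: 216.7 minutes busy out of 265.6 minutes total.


Utilization = busy / total × 100
= 216.7 / 265.6 × 100
= 81.6%


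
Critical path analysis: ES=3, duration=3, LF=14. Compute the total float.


EF = ES + duration = 3 + 3 = 6
LS = LF - duration = 14 - 3 = 11
Total Float = LF - EF = 14 - 6
(or LS - ES = 11 - 3)
= 8


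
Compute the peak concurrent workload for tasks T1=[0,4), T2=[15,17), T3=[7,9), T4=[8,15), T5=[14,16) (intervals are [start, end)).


Check each time point for overlaps:
  t=8: 2 tasks active (T3, T4)
Max concurrent = 2


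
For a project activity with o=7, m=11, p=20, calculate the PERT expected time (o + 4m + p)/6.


te = (o + 4m + p) / 6
= (7 + 4×11 + 20) / 6
= (7 + 44 + 20) / 6
= 71 / 6
= 11.83


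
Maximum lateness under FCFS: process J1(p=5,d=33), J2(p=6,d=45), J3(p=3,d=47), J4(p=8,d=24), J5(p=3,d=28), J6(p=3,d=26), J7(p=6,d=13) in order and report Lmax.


Lateness per job (L = C - d):
  J1: C=5, d=33, L=-28
  J2: C=11, d=45, L=-34
  J3: C=14, d=47, L=-33
  J4: C=22, d=24, L=-2
  J5: C=25, d=28, L=-3
  J6: C=28, d=26, L=2
  J7: C=34, d=13, L=21
Lmax = max(-28, -34, -33, -2, -3, 2, 21)
= 21


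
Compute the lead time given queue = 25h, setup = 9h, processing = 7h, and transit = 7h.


Lead time = queue + setup + processing + transit
= 25 + 9 + 7 + 7
= 48 hours


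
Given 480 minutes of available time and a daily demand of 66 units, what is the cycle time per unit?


Cycle time = available time / demand
= 480 / 66
= 7.27 min/unit


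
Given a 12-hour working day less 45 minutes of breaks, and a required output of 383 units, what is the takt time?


Available = 12×60 - 45 = 675 min
Takt time = 675 / 383
= 1.76 min/unit


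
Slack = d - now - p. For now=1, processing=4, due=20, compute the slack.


Slack = due - current_time - processing
= 20 - 1 - 4
= 15


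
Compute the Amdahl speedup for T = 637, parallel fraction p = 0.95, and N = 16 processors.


Amdahl's law: T_p = T × ((1-p) + p/N)
= 637 × ((1-0.95) + 0.95/16)
= 637 × (0.05 + 0.0594)
= 637 × 0.1094
= 69.67
Speedup = 637/69.67
= 9.14×


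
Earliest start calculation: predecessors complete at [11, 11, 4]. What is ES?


ES = max of all predecessor completion times
Predecessors: [11, 11, 4]
ES = max(11, 11, 4)
= 11


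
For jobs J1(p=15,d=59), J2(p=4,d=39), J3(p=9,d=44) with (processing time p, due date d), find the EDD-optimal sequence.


EDD: sort by earliest due date
  J2: d=39, p=4
  J3: d=44, p=9
  J1: d=59, p=15
Order: J2 → J3 → J1


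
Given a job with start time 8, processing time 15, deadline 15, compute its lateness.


Completion = 8 + 15 = 23
Lateness = C - d = 23 - 15
= 8


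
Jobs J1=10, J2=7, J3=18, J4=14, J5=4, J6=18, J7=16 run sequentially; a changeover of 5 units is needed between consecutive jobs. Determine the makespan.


Makespan = Σ processing + (n-1) × setup
= (10 + 7 + 18 + 14 + 4 + 18 + 16) + (7-1)×5
= 87 + 30
= 117 time units


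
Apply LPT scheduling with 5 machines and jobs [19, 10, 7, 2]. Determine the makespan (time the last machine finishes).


Jobs (LPT sorted): [19, 10, 7, 2]
Machines: 5
  J=19 → Machine 1 (load: 0+19=19)
  J=10 → Machine 2 (load: 0+10=10)
  J=7 → Machine 3 (load: 0+7=7)
  J=2 → Machine 4 (load: 0+2=2)
Machine loads: [19, 10, 7, 2, 0]
Makespan = max = 19 time units


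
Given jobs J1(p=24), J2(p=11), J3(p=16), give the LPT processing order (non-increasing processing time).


LPT: sort by longest processing time first
  J1: p=24
  J3: p=16
  J2: p=11
Order: J1 → J3 → J2


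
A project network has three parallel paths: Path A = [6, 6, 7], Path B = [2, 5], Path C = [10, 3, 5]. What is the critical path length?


Path A: 6 + 6 + 7 = 19
Path B: 2 + 5 = 7
Path C: 10 + 3 + 5 = 18
Critical path = longest = max(19, 7, 18)
= 19 (Path A)


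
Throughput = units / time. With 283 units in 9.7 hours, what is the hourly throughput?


Throughput = units / time
= 283 / 9.7
= 29.2 units/hour


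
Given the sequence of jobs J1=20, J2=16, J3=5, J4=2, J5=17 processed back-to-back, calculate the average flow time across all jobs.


Completion times:
  J1: completes at 20
  J2: completes at 36
  J3: completes at 41
  J4: completes at 43
  J5: completes at 60
Sum = 200
Average = 200/5
= 40.00
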